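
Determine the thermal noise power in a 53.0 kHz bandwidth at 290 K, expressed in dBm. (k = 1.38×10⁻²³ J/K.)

−126.7 dBm

P_n = kTB = 1.38×10⁻²³ × 290 × 5.30×10⁴ = 2.12×10⁻¹⁶ W
In dBm: 10 log₁₀(2.12×10⁻¹⁶ / 10⁻³) = −126.7 dBm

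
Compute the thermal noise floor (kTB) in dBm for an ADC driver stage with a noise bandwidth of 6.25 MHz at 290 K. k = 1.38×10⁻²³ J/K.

P_n = kTB = 1.38×10⁻²³ × 290 × 6.25×10⁶ = 2.50×10⁻¹⁴ W
In dBm: 10 log₁₀(2.50×10⁻¹⁴ / 10⁻³) = −106.0 dBm

−106.0 dBm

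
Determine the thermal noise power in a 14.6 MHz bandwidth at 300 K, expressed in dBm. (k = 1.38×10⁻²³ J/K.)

P_n = kTB = 1.38×10⁻²³ × 300 × 1.46×10⁷ = 6.04×10⁻¹⁴ W
In dBm: 10 log₁₀(6.04×10⁻¹⁴ / 10⁻³) = −102.2 dBm

−102.2 dBm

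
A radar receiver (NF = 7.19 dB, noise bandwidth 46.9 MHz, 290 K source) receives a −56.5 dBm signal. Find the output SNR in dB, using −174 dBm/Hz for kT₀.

33.6 dB

Noise floor: N = −174 + 10 log₁₀(B) + NF
10 log₁₀(4.69×10⁷) = 76.71 dB
N = −174 + 76.71 + 7.19 = −90.10 dBm
SNR = P_sig − N = −56.5 − (−90.10) = 33.60 dB → 33.6 dB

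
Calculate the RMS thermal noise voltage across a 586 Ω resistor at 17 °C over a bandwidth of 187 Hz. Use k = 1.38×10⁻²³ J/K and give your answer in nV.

41.9 nV

T = 17 °C + 273.15 = 290.15 K
V_n = √(4kTRB)
4kTRB = 4 × 1.38×10⁻²³ × 290.15 × 5.86×10² × 1.87×10² = 1.76×10⁻¹⁵ V²
V_n = √(1.76×10⁻¹⁵) = 4.19×10⁻⁸ V = 41.9 nV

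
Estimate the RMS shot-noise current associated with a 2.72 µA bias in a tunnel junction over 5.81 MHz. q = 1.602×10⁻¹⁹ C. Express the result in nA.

2.25 nA

I_n = √(2qI·B)
2qI·B = 2 × 1.602×10⁻¹⁹ × 2.72×10⁻⁶ × 5.81×10⁶ = 5.06×10⁻¹⁸ A²
I_n = √(5.06×10⁻¹⁸) = 2.25×10⁻⁹ A = 2.25 nA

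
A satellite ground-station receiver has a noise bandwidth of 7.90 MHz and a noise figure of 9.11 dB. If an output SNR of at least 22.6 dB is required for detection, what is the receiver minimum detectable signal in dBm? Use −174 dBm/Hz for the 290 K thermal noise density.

Sensitivity = −174 + 10 log₁₀(B) + NF + SNR_min
= −174 + 68.98 + 9.11 + 22.6
= −73.31 dBm → −73.3 dBm

−73.3 dBm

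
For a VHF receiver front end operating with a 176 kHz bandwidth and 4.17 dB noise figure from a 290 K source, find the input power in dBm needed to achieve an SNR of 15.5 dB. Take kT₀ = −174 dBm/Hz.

−101.9 dBm

Sensitivity = −174 + 10 log₁₀(B) + NF + SNR_min
= −174 + 52.46 + 4.17 + 15.5
= −101.87 dBm → −101.9 dBm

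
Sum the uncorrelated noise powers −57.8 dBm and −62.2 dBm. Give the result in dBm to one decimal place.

−56.5 dBm

Convert to linear, add, convert back:
P₁ = 1.66×10⁻⁹ W, P₂ = 6.03×10⁻¹⁰ W
P_tot = 2.26×10⁻⁹ W → 10 log₁₀(P_tot / 10⁻³) = −56.5 dBm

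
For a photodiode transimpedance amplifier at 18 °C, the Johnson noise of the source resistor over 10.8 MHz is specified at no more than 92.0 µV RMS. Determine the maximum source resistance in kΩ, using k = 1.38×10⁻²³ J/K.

T = 18 °C + 273.15 = 291.15 K
Johnson–Nyquist: V_n = √(4kTRB) ⇒ R = V_n² / (4kTB)
4kTB = 4 × 1.38×10⁻²³ × 291.15 × 1.08×10⁷ = 1.74×10⁻¹³
R = (9.20×10⁻⁵)² / 1.74×10⁻¹³ = 4.88×10⁴ Ω = 48.8 kΩ

48.8 kΩ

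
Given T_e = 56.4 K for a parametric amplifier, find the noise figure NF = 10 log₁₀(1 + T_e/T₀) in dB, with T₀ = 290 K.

F = 1 + T_e/T₀ = 1 + 56.4/290 = 1.19448
NF = 10 log₁₀(1.19448) = 0.772 dB

0.772 dB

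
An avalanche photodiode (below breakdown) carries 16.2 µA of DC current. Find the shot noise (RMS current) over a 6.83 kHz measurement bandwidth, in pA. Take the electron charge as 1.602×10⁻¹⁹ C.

188 pA

I_n = √(2qI·B)
2qI·B = 2 × 1.602×10⁻¹⁹ × 1.62×10⁻⁵ × 6.83×10³ = 3.55×10⁻²⁰ A²
I_n = √(3.55×10⁻²⁰) = 1.88×10⁻¹⁰ A = 188 pA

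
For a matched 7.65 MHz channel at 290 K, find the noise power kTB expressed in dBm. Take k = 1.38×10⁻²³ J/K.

−105.1 dBm

P_n = kTB = 1.38×10⁻²³ × 290 × 7.65×10⁶ = 3.06×10⁻¹⁴ W
In dBm: 10 log₁₀(3.06×10⁻¹⁴ / 10⁻³) = −105.1 dBm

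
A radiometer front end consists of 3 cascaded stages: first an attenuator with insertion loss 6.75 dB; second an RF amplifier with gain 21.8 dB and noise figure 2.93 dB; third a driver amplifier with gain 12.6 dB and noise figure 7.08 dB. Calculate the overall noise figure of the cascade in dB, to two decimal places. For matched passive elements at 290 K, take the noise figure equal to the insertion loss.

9.74 dB

Convert to linear (a loss of L dB is a gain of −L dB): F_i = 10^(NF_i/10), G_i = 10^(G_i,dB/10)
  Stage 1: F_1 = 10^(6.75/10) = 4.732, G_1 = 10^(−6.75/10) = 0.2113
  Stage 2: F_2 = 10^(2.93/10) = 1.963, G_2 = 10^(21.8/10) = 151.4
  Stage 3: F_3 = 10^(7.08/10) = 5.105, G_3 = 10^(12.6/10) = 18.20
Friis cascade:
  F = 4.732 + (1.963 − 1)/0.2113 + (5.105 − 1)/31.99 = 9.418
NF = 10 log₁₀(9.418) = 9.74 dB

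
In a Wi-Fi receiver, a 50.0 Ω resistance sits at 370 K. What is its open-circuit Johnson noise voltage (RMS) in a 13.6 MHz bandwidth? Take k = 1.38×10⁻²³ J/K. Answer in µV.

3.73 µV

V_n = √(4kTRB)
4kTRB = 4 × 1.38×10⁻²³ × 370 × 5.00×10¹ × 1.36×10⁷ = 1.39×10⁻¹¹ V²
V_n = √(1.39×10⁻¹¹) = 3.73×10⁻⁶ V = 3.73 µV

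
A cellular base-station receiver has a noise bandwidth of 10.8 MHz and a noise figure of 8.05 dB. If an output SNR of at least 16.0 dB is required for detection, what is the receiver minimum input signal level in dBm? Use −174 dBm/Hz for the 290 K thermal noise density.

−79.6 dBm

Sensitivity = −174 + 10 log₁₀(B) + NF + SNR_min
= −174 + 70.33 + 8.05 + 16.0
= −79.62 dBm → −79.6 dBm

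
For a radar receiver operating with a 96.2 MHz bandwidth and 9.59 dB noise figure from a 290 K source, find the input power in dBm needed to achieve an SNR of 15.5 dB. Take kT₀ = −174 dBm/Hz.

Sensitivity = −174 + 10 log₁₀(B) + NF + SNR_min
= −174 + 79.83 + 9.59 + 15.5
= −69.08 dBm → −69.1 dBm

−69.1 dBm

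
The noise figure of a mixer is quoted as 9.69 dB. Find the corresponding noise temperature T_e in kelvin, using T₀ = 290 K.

2410 K

F = 10^(9.69/10) = 9.31108
T_e = (F − 1)·T₀ = (9.31108 − 1) × 290 = 2410 K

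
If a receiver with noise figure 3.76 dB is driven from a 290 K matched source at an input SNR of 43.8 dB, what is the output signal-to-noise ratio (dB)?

40.04 dB

By definition F = SNR_in/SNR_out, so in dB: SNR_out = SNR_in − NF
SNR_out = 43.8 − 3.76 = 40.04 dB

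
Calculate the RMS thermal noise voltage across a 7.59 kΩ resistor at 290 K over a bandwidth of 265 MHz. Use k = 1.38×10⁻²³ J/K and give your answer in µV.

179 µV

V_n = √(4kTRB)
4kTRB = 4 × 1.38×10⁻²³ × 290 × 7.59×10³ × 2.65×10⁸ = 3.22×10⁻⁸ V²
V_n = √(3.22×10⁻⁸) = 1.79×10⁻⁴ V = 179 µV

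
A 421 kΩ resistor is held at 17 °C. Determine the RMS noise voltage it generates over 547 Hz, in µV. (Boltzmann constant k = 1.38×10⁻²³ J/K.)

1.92 µV

T = 17 °C + 273.15 = 290.15 K
V_n = √(4kTRB)
4kTRB = 4 × 1.38×10⁻²³ × 290.15 × 4.21×10⁵ × 5.47×10² = 3.69×10⁻¹² V²
V_n = √(3.69×10⁻¹²) = 1.92×10⁻⁶ V = 1.92 µV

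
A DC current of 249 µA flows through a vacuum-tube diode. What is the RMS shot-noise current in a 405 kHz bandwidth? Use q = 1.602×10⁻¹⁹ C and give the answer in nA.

I_n = √(2qI·B)
2qI·B = 2 × 1.602×10⁻¹⁹ × 2.49×10⁻⁴ × 4.05×10⁵ = 3.23×10⁻¹⁷ A²
I_n = √(3.23×10⁻¹⁷) = 5.68×10⁻⁹ A = 5.68 nA

5.68 nA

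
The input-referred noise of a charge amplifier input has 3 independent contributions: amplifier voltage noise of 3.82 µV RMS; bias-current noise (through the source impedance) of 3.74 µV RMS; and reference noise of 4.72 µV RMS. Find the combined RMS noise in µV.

7.13 µV

Uncorrelated sources add in power (mean-square): V_tot = √(ΣV_i²)
V_tot = √[(3.82×10⁻⁶)² + (3.74×10⁻⁶)² + (4.72×10⁻⁶)²] = 7.13×10⁻⁶ V = 7.13 µV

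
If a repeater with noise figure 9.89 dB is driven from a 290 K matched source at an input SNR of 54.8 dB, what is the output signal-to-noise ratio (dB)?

44.91 dB

By definition F = SNR_in/SNR_out, so in dB: SNR_out = SNR_in − NF
SNR_out = 54.8 − 9.89 = 44.91 dB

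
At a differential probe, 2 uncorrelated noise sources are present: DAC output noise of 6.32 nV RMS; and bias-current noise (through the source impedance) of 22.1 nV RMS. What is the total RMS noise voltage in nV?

23.0 nV

Uncorrelated sources add in power (mean-square): V_tot = √(ΣV_i²)
V_tot = √[(6.32×10⁻⁹)² + (2.21×10⁻⁸)²] = 2.30×10⁻⁸ V = 23.0 nV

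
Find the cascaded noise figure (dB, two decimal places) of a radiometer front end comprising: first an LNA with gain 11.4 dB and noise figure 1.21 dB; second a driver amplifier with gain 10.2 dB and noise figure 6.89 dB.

2.05 dB

Convert to linear (a loss of L dB is a gain of −L dB): F_i = 10^(NF_i/10), G_i = 10^(G_i,dB/10)
  Stage 1: F_1 = 10^(1.21/10) = 1.321, G_1 = 10^(11.4/10) = 13.80
  Stage 2: F_2 = 10^(6.89/10) = 4.887, G_2 = 10^(10.2/10) = 10.47
Friis cascade:
  F = 1.321 + (4.887 − 1)/13.80 = 1.603
NF = 10 log₁₀(1.603) = 2.05 dB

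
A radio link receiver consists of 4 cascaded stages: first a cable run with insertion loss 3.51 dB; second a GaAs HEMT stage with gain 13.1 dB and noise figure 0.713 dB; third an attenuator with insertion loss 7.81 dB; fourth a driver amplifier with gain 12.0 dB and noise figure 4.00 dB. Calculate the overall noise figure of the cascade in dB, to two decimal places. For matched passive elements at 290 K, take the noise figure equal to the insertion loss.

6.23 dB

Convert to linear (a loss of L dB is a gain of −L dB): F_i = 10^(NF_i/10), G_i = 10^(G_i,dB/10)
  Stage 1: F_1 = 10^(3.51/10) = 2.244, G_1 = 10^(−3.51/10) = 0.4457
  Stage 2: F_2 = 10^(0.713/10) = 1.178, G_2 = 10^(13.1/10) = 20.42
  Stage 3: F_3 = 10^(7.81/10) = 6.039, G_3 = 10^(−7.81/10) = 0.1656
  Stage 4: F_4 = 10^(4.00/10) = 2.512, G_4 = 10^(12.0/10) = 15.85
Friis cascade:
  F = 2.244 + (1.178 − 1)/0.4457 + (6.039 − 1)/9.099 + (2.512 − 1)/1.507 = 4.202
NF = 10 log₁₀(4.202) = 6.23 dB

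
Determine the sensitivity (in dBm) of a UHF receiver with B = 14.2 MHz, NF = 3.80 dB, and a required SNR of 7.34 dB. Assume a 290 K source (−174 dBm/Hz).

−91.3 dBm

Sensitivity = −174 + 10 log₁₀(B) + NF + SNR_min
= −174 + 71.52 + 3.80 + 7.34
= −91.34 dBm → −91.3 dBm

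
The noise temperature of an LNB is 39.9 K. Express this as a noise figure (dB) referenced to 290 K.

0.560 dB

F = 1 + T_e/T₀ = 1 + 39.9/290 = 1.13759
NF = 10 log₁₀(1.13759) = 0.560 dB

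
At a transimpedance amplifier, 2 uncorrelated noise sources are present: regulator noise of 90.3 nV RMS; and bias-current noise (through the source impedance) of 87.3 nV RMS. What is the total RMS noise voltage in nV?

Uncorrelated sources add in power (mean-square): V_tot = √(ΣV_i²)
V_tot = √[(9.03×10⁻⁸)² + (8.73×10⁻⁸)²] = 1.26×10⁻⁷ V = 126 nV

126 nV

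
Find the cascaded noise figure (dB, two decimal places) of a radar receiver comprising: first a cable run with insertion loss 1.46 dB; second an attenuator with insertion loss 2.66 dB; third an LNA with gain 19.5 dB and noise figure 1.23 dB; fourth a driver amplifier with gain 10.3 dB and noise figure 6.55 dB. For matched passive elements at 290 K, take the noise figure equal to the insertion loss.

5.48 dB

Convert to linear (a loss of L dB is a gain of −L dB): F_i = 10^(NF_i/10), G_i = 10^(G_i,dB/10)
  Stage 1: F_1 = 10^(1.46/10) = 1.400, G_1 = 10^(−1.46/10) = 0.7145
  Stage 2: F_2 = 10^(2.66/10) = 1.845, G_2 = 10^(−2.66/10) = 0.5420
  Stage 3: F_3 = 10^(1.23/10) = 1.327, G_3 = 10^(19.5/10) = 89.13
  Stage 4: F_4 = 10^(6.55/10) = 4.519, G_4 = 10^(10.3/10) = 10.72
Friis cascade:
  F = 1.400 + (1.845 − 1)/0.7145 + (1.327 − 1)/0.3873 + (4.519 − 1)/34.51 = 3.530
NF = 10 log₁₀(3.530) = 5.48 dB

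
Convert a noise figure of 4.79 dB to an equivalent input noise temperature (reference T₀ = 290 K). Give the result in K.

F = 10^(4.79/10) = 3.01301
T_e = (F − 1)·T₀ = (3.01301 − 1) × 290 = 584 K

584 K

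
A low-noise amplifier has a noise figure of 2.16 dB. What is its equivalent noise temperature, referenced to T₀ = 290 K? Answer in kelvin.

F = 10^(2.16/10) = 1.64437
T_e = (F − 1)·T₀ = (1.64437 − 1) × 290 = 187 K

187 K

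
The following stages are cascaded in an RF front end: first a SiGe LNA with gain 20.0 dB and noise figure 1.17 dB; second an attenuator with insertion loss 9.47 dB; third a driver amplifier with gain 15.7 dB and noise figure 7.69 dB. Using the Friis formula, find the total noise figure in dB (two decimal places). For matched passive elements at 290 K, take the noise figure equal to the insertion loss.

2.60 dB

Convert to linear (a loss of L dB is a gain of −L dB): F_i = 10^(NF_i/10), G_i = 10^(G_i,dB/10)
  Stage 1: F_1 = 10^(1.17/10) = 1.309, G_1 = 10^(20.0/10) = 100.0
  Stage 2: F_2 = 10^(9.47/10) = 8.851, G_2 = 10^(−9.47/10) = 0.1130
  Stage 3: F_3 = 10^(7.69/10) = 5.875, G_3 = 10^(15.7/10) = 37.15
Friis cascade:
  F = 1.309 + (8.851 − 1)/100.0 + (5.875 − 1)/11.30 = 1.819
NF = 10 log₁₀(1.819) = 2.60 dB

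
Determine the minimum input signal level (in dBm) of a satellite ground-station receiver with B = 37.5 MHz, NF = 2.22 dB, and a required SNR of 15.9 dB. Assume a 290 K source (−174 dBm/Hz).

Sensitivity = −174 + 10 log₁₀(B) + NF + SNR_min
= −174 + 75.74 + 2.22 + 15.9
= −80.14 dBm → −80.1 dBm

−80.1 dBm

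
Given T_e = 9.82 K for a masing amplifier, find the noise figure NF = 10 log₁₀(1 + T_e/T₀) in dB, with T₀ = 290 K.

F = 1 + T_e/T₀ = 1 + 9.82/290 = 1.03386
NF = 10 log₁₀(1.03386) = 0.145 dB

0.145 dB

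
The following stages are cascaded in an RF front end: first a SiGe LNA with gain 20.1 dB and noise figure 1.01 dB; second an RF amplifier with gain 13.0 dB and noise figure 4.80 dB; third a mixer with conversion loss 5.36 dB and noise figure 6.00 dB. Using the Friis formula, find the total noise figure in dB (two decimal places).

1.08 dB

Convert to linear (a loss of L dB is a gain of −L dB): F_i = 10^(NF_i/10), G_i = 10^(G_i,dB/10)
  Stage 1: F_1 = 10^(1.01/10) = 1.262, G_1 = 10^(20.1/10) = 102.3
  Stage 2: F_2 = 10^(4.80/10) = 3.020, G_2 = 10^(13.0/10) = 19.95
  Stage 3: F_3 = 10^(6.00/10) = 3.981, G_3 = 10^(−5.36/10) = 0.2911
Friis cascade:
  F = 1.262 + (3.020 − 1)/102.3 + (3.981 − 1)/2042 = 1.283
NF = 10 log₁₀(1.283) = 1.08 dB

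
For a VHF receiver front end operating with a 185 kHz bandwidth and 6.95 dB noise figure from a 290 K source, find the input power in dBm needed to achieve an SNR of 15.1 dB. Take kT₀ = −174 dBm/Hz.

Sensitivity = −174 + 10 log₁₀(B) + NF + SNR_min
= −174 + 52.67 + 6.95 + 15.1
= −99.28 dBm → −99.3 dBm

−99.3 dBm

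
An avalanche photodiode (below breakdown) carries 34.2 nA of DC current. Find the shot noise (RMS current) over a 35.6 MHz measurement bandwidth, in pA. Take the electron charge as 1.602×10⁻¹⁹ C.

I_n = √(2qI·B)
2qI·B = 2 × 1.602×10⁻¹⁹ × 3.42×10⁻⁸ × 3.56×10⁷ = 3.90×10⁻¹⁹ A²
I_n = √(3.90×10⁻¹⁹) = 6.25×10⁻¹⁰ A = 625 pA

625 pA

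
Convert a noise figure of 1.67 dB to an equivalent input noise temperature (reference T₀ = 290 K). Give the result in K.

F = 10^(1.67/10) = 1.46893
T_e = (F − 1)·T₀ = (1.46893 − 1) × 290 = 136 K

136 K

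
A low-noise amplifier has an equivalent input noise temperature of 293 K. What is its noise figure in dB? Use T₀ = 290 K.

3.03 dB

F = 1 + T_e/T₀ = 1 + 293/290 = 2.01034
NF = 10 log₁₀(2.01034) = 3.03 dB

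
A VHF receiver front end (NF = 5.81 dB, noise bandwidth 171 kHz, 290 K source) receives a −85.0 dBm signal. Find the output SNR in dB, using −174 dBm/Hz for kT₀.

30.9 dB

Noise floor: N = −174 + 10 log₁₀(B) + NF
10 log₁₀(1.71×10⁵) = 52.33 dB
N = −174 + 52.33 + 5.81 = −115.86 dBm
SNR = P_sig − N = −85.0 − (−115.86) = 30.86 dB → 30.9 dB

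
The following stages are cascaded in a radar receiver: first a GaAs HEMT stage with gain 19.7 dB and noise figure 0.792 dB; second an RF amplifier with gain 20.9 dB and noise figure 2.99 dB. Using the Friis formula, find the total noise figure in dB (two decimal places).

0.83 dB

Convert to linear (a loss of L dB is a gain of −L dB): F_i = 10^(NF_i/10), G_i = 10^(G_i,dB/10)
  Stage 1: F_1 = 10^(0.792/10) = 1.200, G_1 = 10^(19.7/10) = 93.33
  Stage 2: F_2 = 10^(2.99/10) = 1.991, G_2 = 10^(20.9/10) = 123.0
Friis cascade:
  F = 1.200 + (1.991 − 1)/93.33 = 1.211
NF = 10 log₁₀(1.211) = 0.83 dB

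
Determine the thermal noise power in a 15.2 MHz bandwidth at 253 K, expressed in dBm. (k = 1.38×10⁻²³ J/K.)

P_n = kTB = 1.38×10⁻²³ × 253 × 1.52×10⁷ = 5.31×10⁻¹⁴ W
In dBm: 10 log₁₀(5.31×10⁻¹⁴ / 10⁻³) = −102.8 dBm

−102.8 dBm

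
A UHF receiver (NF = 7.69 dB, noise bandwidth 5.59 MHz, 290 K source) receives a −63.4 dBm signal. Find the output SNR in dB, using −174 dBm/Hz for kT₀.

Noise floor: N = −174 + 10 log₁₀(B) + NF
10 log₁₀(5.59×10⁶) = 67.47 dB
N = −174 + 67.47 + 7.69 = −98.84 dBm
SNR = P_sig − N = −63.4 − (−98.84) = 35.44 dB → 35.4 dB

35.4 dB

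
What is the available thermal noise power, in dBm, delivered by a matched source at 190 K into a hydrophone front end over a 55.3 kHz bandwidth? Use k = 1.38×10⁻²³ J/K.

P_n = kTB = 1.38×10⁻²³ × 190 × 5.53×10⁴ = 1.45×10⁻¹⁶ W
In dBm: 10 log₁₀(1.45×10⁻¹⁶ / 10⁻³) = −128.4 dBm

−128.4 dBm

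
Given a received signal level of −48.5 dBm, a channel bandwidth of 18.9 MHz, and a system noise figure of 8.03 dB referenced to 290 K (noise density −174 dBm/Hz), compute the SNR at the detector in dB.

Noise floor: N = −174 + 10 log₁₀(B) + NF
10 log₁₀(1.89×10⁷) = 72.76 dB
N = −174 + 72.76 + 8.03 = −93.21 dBm
SNR = P_sig − N = −48.5 − (−93.21) = 44.71 dB → 44.7 dB

44.7 dB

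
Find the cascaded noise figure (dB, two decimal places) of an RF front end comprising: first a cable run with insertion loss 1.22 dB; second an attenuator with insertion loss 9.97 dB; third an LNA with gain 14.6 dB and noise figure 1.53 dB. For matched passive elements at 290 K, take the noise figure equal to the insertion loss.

Convert to linear (a loss of L dB is a gain of −L dB): F_i = 10^(NF_i/10), G_i = 10^(G_i,dB/10)
  Stage 1: F_1 = 10^(1.22/10) = 1.324, G_1 = 10^(−1.22/10) = 0.7551
  Stage 2: F_2 = 10^(9.97/10) = 9.931, G_2 = 10^(−9.97/10) = 0.1007
  Stage 3: F_3 = 10^(1.53/10) = 1.422, G_3 = 10^(14.6/10) = 28.84
Friis cascade:
  F = 1.324 + (9.931 − 1)/0.7551 + (1.422 − 1)/0.07603 = 18.71
NF = 10 log₁₀(18.71) = 12.72 dB

12.72 dB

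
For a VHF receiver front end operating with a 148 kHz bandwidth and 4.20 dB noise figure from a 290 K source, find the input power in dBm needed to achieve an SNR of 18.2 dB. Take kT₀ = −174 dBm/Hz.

−99.9 dBm

Sensitivity = −174 + 10 log₁₀(B) + NF + SNR_min
= −174 + 51.7 + 4.20 + 18.2
= −99.90 dBm → −99.9 dBm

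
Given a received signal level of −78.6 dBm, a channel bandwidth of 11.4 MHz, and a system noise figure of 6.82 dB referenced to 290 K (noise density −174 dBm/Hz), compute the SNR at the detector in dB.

18.0 dB

Noise floor: N = −174 + 10 log₁₀(B) + NF
10 log₁₀(1.14×10⁷) = 70.57 dB
N = −174 + 70.57 + 6.82 = −96.61 dBm
SNR = P_sig − N = −78.6 − (−96.61) = 18.01 dB → 18.0 dB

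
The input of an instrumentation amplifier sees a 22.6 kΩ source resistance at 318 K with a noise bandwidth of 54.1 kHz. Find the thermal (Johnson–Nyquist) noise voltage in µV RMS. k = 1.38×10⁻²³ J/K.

4.63 µV

V_n = √(4kTRB)
4kTRB = 4 × 1.38×10⁻²³ × 318 × 2.26×10⁴ × 5.41×10⁴ = 2.15×10⁻¹¹ V²
V_n = √(2.15×10⁻¹¹) = 4.63×10⁻⁶ V = 4.63 µV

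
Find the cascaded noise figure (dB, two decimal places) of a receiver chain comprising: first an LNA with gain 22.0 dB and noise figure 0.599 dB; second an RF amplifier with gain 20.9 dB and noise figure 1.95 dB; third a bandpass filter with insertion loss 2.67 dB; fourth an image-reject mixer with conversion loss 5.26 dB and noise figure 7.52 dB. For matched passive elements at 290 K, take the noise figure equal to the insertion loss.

Convert to linear (a loss of L dB is a gain of −L dB): F_i = 10^(NF_i/10), G_i = 10^(G_i,dB/10)
  Stage 1: F_1 = 10^(0.599/10) = 1.148, G_1 = 10^(22.0/10) = 158.5
  Stage 2: F_2 = 10^(1.95/10) = 1.567, G_2 = 10^(20.9/10) = 123.0
  Stage 3: F_3 = 10^(2.67/10) = 1.849, G_3 = 10^(−2.67/10) = 0.5408
  Stage 4: F_4 = 10^(7.52/10) = 5.649, G_4 = 10^(−5.26/10) = 0.2979
Friis cascade:
  F = 1.148 + (1.567 − 1)/158.5 + (1.849 − 1)/1.950×10⁴ + (5.649 − 1)/1.054×10⁴ = 1.152
NF = 10 log₁₀(1.152) = 0.61 dB

0.61 dB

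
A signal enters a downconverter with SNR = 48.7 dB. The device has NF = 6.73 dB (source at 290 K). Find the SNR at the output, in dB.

By definition F = SNR_in/SNR_out, so in dB: SNR_out = SNR_in − NF
SNR_out = 48.7 − 6.73 = 41.97 dB

41.97 dB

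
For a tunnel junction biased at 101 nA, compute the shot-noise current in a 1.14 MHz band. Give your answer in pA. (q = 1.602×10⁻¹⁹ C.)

I_n = √(2qI·B)
2qI·B = 2 × 1.602×10⁻¹⁹ × 1.01×10⁻⁷ × 1.14×10⁶ = 3.69×10⁻²⁰ A²
I_n = √(3.69×10⁻²⁰) = 1.92×10⁻¹⁰ A = 192 pA

192 pA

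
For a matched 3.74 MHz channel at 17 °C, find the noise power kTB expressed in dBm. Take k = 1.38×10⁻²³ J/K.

T = 17 °C + 273.15 = 290.15 K
P_n = kTB = 1.38×10⁻²³ × 290.15 × 3.74×10⁶ = 1.50×10⁻¹⁴ W
In dBm: 10 log₁₀(1.50×10⁻¹⁴ / 10⁻³) = −108.2 dBm

−108.2 dBm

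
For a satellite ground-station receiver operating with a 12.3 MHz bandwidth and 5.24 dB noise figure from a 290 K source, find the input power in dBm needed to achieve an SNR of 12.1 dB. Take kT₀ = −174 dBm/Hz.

−85.8 dBm

Sensitivity = −174 + 10 log₁₀(B) + NF + SNR_min
= −174 + 70.9 + 5.24 + 12.1
= −85.76 dBm → −85.8 dBm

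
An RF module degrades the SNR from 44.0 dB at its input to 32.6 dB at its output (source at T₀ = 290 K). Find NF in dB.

NF (dB) = SNR_in(dB) − SNR_out(dB) when the source is at T₀
NF = 44.0 − 32.6 = 11.4 dB

11.4 dB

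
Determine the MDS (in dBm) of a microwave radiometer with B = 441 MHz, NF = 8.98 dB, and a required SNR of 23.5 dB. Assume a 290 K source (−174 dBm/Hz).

Sensitivity = −174 + 10 log₁₀(B) + NF + SNR_min
= −174 + 86.44 + 8.98 + 23.5
= −55.08 dBm → −55.1 dBm

−55.1 dBm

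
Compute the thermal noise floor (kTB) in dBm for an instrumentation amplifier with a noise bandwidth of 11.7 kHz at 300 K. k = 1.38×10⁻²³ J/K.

−133.1 dBm

P_n = kTB = 1.38×10⁻²³ × 300 × 1.17×10⁴ = 4.84×10⁻¹⁷ W
In dBm: 10 log₁₀(4.84×10⁻¹⁷ / 10⁻³) = −133.1 dBm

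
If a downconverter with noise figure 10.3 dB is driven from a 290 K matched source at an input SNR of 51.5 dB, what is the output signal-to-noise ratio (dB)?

By definition F = SNR_in/SNR_out, so in dB: SNR_out = SNR_in − NF
SNR_out = 51.5 − 10.3 = 41.2 dB

41.2 dB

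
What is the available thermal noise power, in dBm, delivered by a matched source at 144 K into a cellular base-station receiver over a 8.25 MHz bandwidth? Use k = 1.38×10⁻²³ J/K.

−107.9 dBm

P_n = kTB = 1.38×10⁻²³ × 144 × 8.25×10⁶ = 1.64×10⁻¹⁴ W
In dBm: 10 log₁₀(1.64×10⁻¹⁴ / 10⁻³) = −107.9 dBm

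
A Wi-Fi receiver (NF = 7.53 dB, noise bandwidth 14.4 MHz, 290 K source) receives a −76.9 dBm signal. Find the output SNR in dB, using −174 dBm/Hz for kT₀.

18.0 dB

Noise floor: N = −174 + 10 log₁₀(B) + NF
10 log₁₀(1.44×10⁷) = 71.58 dB
N = −174 + 71.58 + 7.53 = −94.89 dBm
SNR = P_sig − N = −76.9 − (−94.89) = 17.99 dB → 18.0 dB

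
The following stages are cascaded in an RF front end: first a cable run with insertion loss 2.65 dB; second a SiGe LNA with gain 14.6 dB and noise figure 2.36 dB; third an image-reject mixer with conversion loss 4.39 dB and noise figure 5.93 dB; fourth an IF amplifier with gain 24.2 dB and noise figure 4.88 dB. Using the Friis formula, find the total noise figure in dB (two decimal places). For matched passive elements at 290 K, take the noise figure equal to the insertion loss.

5.71 dB

Convert to linear (a loss of L dB is a gain of −L dB): F_i = 10^(NF_i/10), G_i = 10^(G_i,dB/10)
  Stage 1: F_1 = 10^(2.65/10) = 1.841, G_1 = 10^(−2.65/10) = 0.5433
  Stage 2: F_2 = 10^(2.36/10) = 1.722, G_2 = 10^(14.6/10) = 28.84
  Stage 3: F_3 = 10^(5.93/10) = 3.917, G_3 = 10^(−4.39/10) = 0.3639
  Stage 4: F_4 = 10^(4.88/10) = 3.076, G_4 = 10^(24.2/10) = 263.0
Friis cascade:
  F = 1.841 + (1.722 − 1)/0.5433 + (3.917 − 1)/15.67 + (3.076 − 1)/5.702 = 3.720
NF = 10 log₁₀(3.720) = 5.71 dB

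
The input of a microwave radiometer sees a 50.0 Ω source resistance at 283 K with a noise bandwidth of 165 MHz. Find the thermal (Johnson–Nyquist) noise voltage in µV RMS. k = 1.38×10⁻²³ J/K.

V_n = √(4kTRB)
4kTRB = 4 × 1.38×10⁻²³ × 283 × 5.00×10¹ × 1.65×10⁸ = 1.29×10⁻¹⁰ V²
V_n = √(1.29×10⁻¹⁰) = 1.14×10⁻⁵ V = 11.4 µV

11.4 µV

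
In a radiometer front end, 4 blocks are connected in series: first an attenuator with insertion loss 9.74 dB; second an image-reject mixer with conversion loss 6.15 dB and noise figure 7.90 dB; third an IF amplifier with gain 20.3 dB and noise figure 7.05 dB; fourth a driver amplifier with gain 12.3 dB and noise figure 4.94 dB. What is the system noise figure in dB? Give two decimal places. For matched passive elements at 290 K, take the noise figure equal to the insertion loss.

23.36 dB

Convert to linear (a loss of L dB is a gain of −L dB): F_i = 10^(NF_i/10), G_i = 10^(G_i,dB/10)
  Stage 1: F_1 = 10^(9.74/10) = 9.419, G_1 = 10^(−9.74/10) = 0.1062
  Stage 2: F_2 = 10^(7.90/10) = 6.166, G_2 = 10^(−6.15/10) = 0.2427
  Stage 3: F_3 = 10^(7.05/10) = 5.070, G_3 = 10^(20.3/10) = 107.2
  Stage 4: F_4 = 10^(4.94/10) = 3.119, G_4 = 10^(12.3/10) = 16.98
Friis cascade:
  F = 9.419 + (6.166 − 1)/0.1062 + (5.070 − 1)/0.02576 + (3.119 − 1)/2.761 = 216.8
NF = 10 log₁₀(216.8) = 23.36 dB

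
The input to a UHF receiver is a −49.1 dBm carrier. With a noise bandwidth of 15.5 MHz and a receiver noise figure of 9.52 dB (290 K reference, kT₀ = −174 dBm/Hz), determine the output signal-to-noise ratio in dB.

Noise floor: N = −174 + 10 log₁₀(B) + NF
10 log₁₀(1.55×10⁷) = 71.9 dB
N = −174 + 71.9 + 9.52 = −92.58 dBm
SNR = P_sig − N = −49.1 − (−92.58) = 43.48 dB → 43.5 dB

43.5 dB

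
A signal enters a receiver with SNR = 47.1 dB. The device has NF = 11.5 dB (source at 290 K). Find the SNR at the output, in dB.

35.6 dB

By definition F = SNR_in/SNR_out, so in dB: SNR_out = SNR_in − NF
SNR_out = 47.1 − 11.5 = 35.6 dB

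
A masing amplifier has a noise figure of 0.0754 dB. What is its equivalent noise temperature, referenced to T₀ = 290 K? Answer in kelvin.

5.08 K

F = 10^(0.0754/10) = 1.01751
T_e = (F − 1)·T₀ = (1.01751 − 1) × 290 = 5.08 K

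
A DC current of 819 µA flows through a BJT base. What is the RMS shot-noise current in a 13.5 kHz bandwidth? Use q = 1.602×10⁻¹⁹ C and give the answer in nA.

I_n = √(2qI·B)
2qI·B = 2 × 1.602×10⁻¹⁹ × 8.19×10⁻⁴ × 1.35×10⁴ = 3.54×10⁻¹⁸ A²
I_n = √(3.54×10⁻¹⁸) = 1.88×10⁻⁹ A = 1.88 nA

1.88 nA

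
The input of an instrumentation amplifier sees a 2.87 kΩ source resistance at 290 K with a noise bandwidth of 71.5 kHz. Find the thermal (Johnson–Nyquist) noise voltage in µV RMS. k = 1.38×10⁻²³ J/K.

1.81 µV

V_n = √(4kTRB)
4kTRB = 4 × 1.38×10⁻²³ × 290 × 2.87×10³ × 7.15×10⁴ = 3.28×10⁻¹² V²
V_n = √(3.28×10⁻¹²) = 1.81×10⁻⁶ V = 1.81 µV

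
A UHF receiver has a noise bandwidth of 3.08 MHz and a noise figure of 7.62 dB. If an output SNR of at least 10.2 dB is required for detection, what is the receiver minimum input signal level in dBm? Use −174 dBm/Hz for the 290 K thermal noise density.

Sensitivity = −174 + 10 log₁₀(B) + NF + SNR_min
= −174 + 64.89 + 7.62 + 10.2
= −91.29 dBm → −91.3 dBm

−91.3 dBm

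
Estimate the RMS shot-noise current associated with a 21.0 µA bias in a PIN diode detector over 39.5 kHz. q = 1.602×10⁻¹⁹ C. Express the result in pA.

I_n = √(2qI·B)
2qI·B = 2 × 1.602×10⁻¹⁹ × 2.10×10⁻⁵ × 3.95×10⁴ = 2.66×10⁻¹⁹ A²
I_n = √(2.66×10⁻¹⁹) = 5.16×10⁻¹⁰ A = 516 pA

516 pA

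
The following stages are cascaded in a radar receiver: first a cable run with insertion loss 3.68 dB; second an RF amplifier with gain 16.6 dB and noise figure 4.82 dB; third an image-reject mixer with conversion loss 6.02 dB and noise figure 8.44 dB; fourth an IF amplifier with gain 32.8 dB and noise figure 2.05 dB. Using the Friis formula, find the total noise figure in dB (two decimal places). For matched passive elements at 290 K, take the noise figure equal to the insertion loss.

8.76 dB

Convert to linear (a loss of L dB is a gain of −L dB): F_i = 10^(NF_i/10), G_i = 10^(G_i,dB/10)
  Stage 1: F_1 = 10^(3.68/10) = 2.333, G_1 = 10^(−3.68/10) = 0.4285
  Stage 2: F_2 = 10^(4.82/10) = 3.034, G_2 = 10^(16.6/10) = 45.71
  Stage 3: F_3 = 10^(8.44/10) = 6.982, G_3 = 10^(−6.02/10) = 0.2500
  Stage 4: F_4 = 10^(2.05/10) = 1.603, G_4 = 10^(32.8/10) = 1905
Friis cascade:
  F = 2.333 + (3.034 − 1)/0.4285 + (6.982 − 1)/19.59 + (1.603 − 1)/4.898 = 7.508
NF = 10 log₁₀(7.508) = 8.76 dB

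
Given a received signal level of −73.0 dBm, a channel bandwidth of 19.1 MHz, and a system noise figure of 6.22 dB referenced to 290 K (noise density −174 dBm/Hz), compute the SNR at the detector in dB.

Noise floor: N = −174 + 10 log₁₀(B) + NF
10 log₁₀(1.91×10⁷) = 72.81 dB
N = −174 + 72.81 + 6.22 = −94.97 dBm
SNR = P_sig − N = −73.0 − (−94.97) = 21.97 dB → 22.0 dB

22.0 dB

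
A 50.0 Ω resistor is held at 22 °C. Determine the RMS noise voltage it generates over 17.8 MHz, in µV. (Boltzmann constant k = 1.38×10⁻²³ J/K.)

T = 22 °C + 273.15 = 295.15 K
V_n = √(4kTRB)
4kTRB = 4 × 1.38×10⁻²³ × 295.15 × 5.00×10¹ × 1.78×10⁷ = 1.45×10⁻¹¹ V²
V_n = √(1.45×10⁻¹¹) = 3.81×10⁻⁶ V = 3.81 µV

3.81 µV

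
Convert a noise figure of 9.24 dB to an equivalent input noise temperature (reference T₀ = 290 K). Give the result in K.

2144 K

F = 10^(9.24/10) = 8.3946
T_e = (F − 1)·T₀ = (8.3946 − 1) × 290 = 2144 K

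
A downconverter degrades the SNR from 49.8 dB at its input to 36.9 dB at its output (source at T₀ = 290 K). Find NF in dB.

12.9 dB

NF (dB) = SNR_in(dB) − SNR_out(dB) when the source is at T₀
NF = 49.8 − 36.9 = 12.9 dB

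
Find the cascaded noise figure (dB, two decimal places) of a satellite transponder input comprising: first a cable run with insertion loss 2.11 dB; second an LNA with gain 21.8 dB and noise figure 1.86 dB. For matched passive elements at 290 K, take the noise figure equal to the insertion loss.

Convert to linear (a loss of L dB is a gain of −L dB): F_i = 10^(NF_i/10), G_i = 10^(G_i,dB/10)
  Stage 1: F_1 = 10^(2.11/10) = 1.626, G_1 = 10^(−2.11/10) = 0.6152
  Stage 2: F_2 = 10^(1.86/10) = 1.535, G_2 = 10^(21.8/10) = 151.4
Friis cascade:
  F = 1.626 + (1.535 − 1)/0.6152 = 2.495
NF = 10 log₁₀(2.495) = 3.97 dB

3.97 dB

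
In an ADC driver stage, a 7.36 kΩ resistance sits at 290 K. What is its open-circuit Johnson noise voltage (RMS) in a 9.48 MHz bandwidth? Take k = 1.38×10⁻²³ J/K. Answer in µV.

33.4 µV

V_n = √(4kTRB)
4kTRB = 4 × 1.38×10⁻²³ × 290 × 7.36×10³ × 9.48×10⁶ = 1.12×10⁻⁹ V²
V_n = √(1.12×10⁻⁹) = 3.34×10⁻⁵ V = 33.4 µV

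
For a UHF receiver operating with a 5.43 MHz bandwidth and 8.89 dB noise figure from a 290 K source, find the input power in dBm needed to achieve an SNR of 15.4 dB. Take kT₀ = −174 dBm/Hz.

−82.4 dBm

Sensitivity = −174 + 10 log₁₀(B) + NF + SNR_min
= −174 + 67.35 + 8.89 + 15.4
= −82.36 dBm → −82.4 dBm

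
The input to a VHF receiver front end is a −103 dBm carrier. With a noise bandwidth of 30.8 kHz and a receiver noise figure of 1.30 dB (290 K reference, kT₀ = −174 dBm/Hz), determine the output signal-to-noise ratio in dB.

Noise floor: N = −174 + 10 log₁₀(B) + NF
10 log₁₀(3.08×10⁴) = 44.89 dB
N = −174 + 44.89 + 1.30 = −127.81 dBm
SNR = P_sig − N = −103 − (−127.81) = 24.81 dB → 24.8 dB

24.8 dB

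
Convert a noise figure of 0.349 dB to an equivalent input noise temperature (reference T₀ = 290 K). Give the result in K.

F = 10^(0.349/10) = 1.08368
T_e = (F − 1)·T₀ = (1.08368 − 1) × 290 = 24.3 K

24.3 K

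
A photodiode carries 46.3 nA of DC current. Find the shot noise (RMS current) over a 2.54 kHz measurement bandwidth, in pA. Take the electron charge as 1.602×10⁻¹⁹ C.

I_n = √(2qI·B)
2qI·B = 2 × 1.602×10⁻¹⁹ × 4.63×10⁻⁸ × 2.54×10³ = 3.77×10⁻²³ A²
I_n = √(3.77×10⁻²³) = 6.14×10⁻¹² A = 6.14 pA

6.14 pA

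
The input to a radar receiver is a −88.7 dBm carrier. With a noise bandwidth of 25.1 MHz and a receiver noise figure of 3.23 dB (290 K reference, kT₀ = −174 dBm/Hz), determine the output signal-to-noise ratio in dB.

8.1 dB

Noise floor: N = −174 + 10 log₁₀(B) + NF
10 log₁₀(2.51×10⁷) = 74 dB
N = −174 + 74 + 3.23 = −96.77 dBm
SNR = P_sig − N = −88.7 − (−96.77) = 8.07 dB → 8.1 dB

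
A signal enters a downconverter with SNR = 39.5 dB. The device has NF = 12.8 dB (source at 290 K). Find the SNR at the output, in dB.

By definition F = SNR_in/SNR_out, so in dB: SNR_out = SNR_in − NF
SNR_out = 39.5 − 12.8 = 26.7 dB

26.7 dB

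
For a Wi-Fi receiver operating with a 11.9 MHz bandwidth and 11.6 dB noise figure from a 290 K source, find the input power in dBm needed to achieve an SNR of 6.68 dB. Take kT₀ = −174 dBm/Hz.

Sensitivity = −174 + 10 log₁₀(B) + NF + SNR_min
= −174 + 70.76 + 11.6 + 6.68
= −84.96 dBm → −85.0 dBm

−85.0 dBm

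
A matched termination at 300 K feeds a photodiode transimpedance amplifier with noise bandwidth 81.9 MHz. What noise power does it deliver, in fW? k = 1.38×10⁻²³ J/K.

P_n = kTB = 1.38×10⁻²³ × 300 × 8.19×10⁷ = 3.39×10⁻¹³ W = 339 fW

339 fW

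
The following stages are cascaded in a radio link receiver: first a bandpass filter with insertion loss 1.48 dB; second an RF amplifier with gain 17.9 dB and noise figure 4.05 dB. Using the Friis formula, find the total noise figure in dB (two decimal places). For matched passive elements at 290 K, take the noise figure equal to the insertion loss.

5.53 dB

Convert to linear (a loss of L dB is a gain of −L dB): F_i = 10^(NF_i/10), G_i = 10^(G_i,dB/10)
  Stage 1: F_1 = 10^(1.48/10) = 1.406, G_1 = 10^(−1.48/10) = 0.7112
  Stage 2: F_2 = 10^(4.05/10) = 2.541, G_2 = 10^(17.9/10) = 61.66
Friis cascade:
  F = 1.406 + (2.541 − 1)/0.7112 = 3.573
NF = 10 log₁₀(3.573) = 5.53 dB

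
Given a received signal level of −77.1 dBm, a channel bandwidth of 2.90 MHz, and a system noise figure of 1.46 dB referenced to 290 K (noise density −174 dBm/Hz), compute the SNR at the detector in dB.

30.8 dB

Noise floor: N = −174 + 10 log₁₀(B) + NF
10 log₁₀(2.90×10⁶) = 64.62 dB
N = −174 + 64.62 + 1.46 = −107.92 dBm
SNR = P_sig − N = −77.1 − (−107.92) = 30.82 dB → 30.8 dB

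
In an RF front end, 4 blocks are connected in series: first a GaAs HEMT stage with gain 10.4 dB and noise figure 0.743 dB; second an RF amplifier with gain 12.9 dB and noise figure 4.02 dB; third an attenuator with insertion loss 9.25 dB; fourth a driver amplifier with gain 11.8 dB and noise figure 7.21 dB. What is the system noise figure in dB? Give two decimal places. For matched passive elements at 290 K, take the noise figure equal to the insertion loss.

Convert to linear (a loss of L dB is a gain of −L dB): F_i = 10^(NF_i/10), G_i = 10^(G_i,dB/10)
  Stage 1: F_1 = 10^(0.743/10) = 1.187, G_1 = 10^(10.4/10) = 10.96
  Stage 2: F_2 = 10^(4.02/10) = 2.523, G_2 = 10^(12.9/10) = 19.50
  Stage 3: F_3 = 10^(9.25/10) = 8.414, G_3 = 10^(−9.25/10) = 0.1189
  Stage 4: F_4 = 10^(7.21/10) = 5.260, G_4 = 10^(11.8/10) = 15.14
Friis cascade:
  F = 1.187 + (2.523 − 1)/10.96 + (8.414 − 1)/213.8 + (5.260 − 1)/25.41 = 1.528
NF = 10 log₁₀(1.528) = 1.84 dB

1.84 dB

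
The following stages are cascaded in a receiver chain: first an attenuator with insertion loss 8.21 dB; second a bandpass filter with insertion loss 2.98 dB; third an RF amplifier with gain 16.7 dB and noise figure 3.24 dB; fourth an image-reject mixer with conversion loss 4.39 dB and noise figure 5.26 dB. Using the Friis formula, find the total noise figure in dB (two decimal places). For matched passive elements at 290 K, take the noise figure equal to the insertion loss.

Convert to linear (a loss of L dB is a gain of −L dB): F_i = 10^(NF_i/10), G_i = 10^(G_i,dB/10)
  Stage 1: F_1 = 10^(8.21/10) = 6.622, G_1 = 10^(−8.21/10) = 0.1510
  Stage 2: F_2 = 10^(2.98/10) = 1.986, G_2 = 10^(−2.98/10) = 0.5035
  Stage 3: F_3 = 10^(3.24/10) = 2.109, G_3 = 10^(16.7/10) = 46.77
  Stage 4: F_4 = 10^(5.26/10) = 3.357, G_4 = 10^(−4.39/10) = 0.3639
Friis cascade:
  F = 6.622 + (1.986 − 1)/0.1510 + (2.109 − 1)/0.07603 + (3.357 − 1)/3.556 = 28.40
NF = 10 log₁₀(28.40) = 14.53 dB

14.53 dB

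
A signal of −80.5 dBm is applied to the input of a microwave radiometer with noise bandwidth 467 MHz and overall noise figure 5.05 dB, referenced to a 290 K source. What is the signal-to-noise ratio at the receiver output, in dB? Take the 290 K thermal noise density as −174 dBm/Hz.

1.8 dB

Noise floor: N = −174 + 10 log₁₀(B) + NF
10 log₁₀(4.67×10⁸) = 86.69 dB
N = −174 + 86.69 + 5.05 = −82.26 dBm
SNR = P_sig − N = −80.5 − (−82.26) = 1.76 dB → 1.8 dB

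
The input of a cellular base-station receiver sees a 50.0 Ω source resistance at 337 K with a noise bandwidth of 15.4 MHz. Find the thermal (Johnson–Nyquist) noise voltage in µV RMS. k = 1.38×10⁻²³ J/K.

V_n = √(4kTRB)
4kTRB = 4 × 1.38×10⁻²³ × 337 × 5.00×10¹ × 1.54×10⁷ = 1.43×10⁻¹¹ V²
V_n = √(1.43×10⁻¹¹) = 3.78×10⁻⁶ V = 3.78 µV

3.78 µV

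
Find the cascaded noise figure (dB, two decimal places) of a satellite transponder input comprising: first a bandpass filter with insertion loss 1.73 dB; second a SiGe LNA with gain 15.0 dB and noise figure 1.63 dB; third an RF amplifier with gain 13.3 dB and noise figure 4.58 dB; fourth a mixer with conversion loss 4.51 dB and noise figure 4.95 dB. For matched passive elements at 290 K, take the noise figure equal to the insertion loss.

3.54 dB

Convert to linear (a loss of L dB is a gain of −L dB): F_i = 10^(NF_i/10), G_i = 10^(G_i,dB/10)
  Stage 1: F_1 = 10^(1.73/10) = 1.489, G_1 = 10^(−1.73/10) = 0.6714
  Stage 2: F_2 = 10^(1.63/10) = 1.455, G_2 = 10^(15.0/10) = 31.62
  Stage 3: F_3 = 10^(4.58/10) = 2.871, G_3 = 10^(13.3/10) = 21.38
  Stage 4: F_4 = 10^(4.95/10) = 3.126, G_4 = 10^(−4.51/10) = 0.3540
Friis cascade:
  F = 1.489 + (1.455 − 1)/0.6714 + (2.871 − 1)/21.23 + (3.126 − 1)/453.9 = 2.260
NF = 10 log₁₀(2.260) = 3.54 dB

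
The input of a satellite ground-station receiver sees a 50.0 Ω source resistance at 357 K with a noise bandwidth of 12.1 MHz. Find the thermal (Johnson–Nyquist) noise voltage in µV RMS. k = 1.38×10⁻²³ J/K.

V_n = √(4kTRB)
4kTRB = 4 × 1.38×10⁻²³ × 357 × 5.00×10¹ × 1.21×10⁷ = 1.19×10⁻¹¹ V²
V_n = √(1.19×10⁻¹¹) = 3.45×10⁻⁶ V = 3.45 µV

3.45 µV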